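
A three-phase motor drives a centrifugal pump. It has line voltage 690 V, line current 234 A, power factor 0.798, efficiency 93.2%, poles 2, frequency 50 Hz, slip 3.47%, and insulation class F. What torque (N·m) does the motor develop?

686 N·m

P_in = √3·V·I·cosφ = 1.732 × 690 × 234 × 0.798 = 223160 W
P_out = η·P_in = 0.932 × 223160 = 207985 W
n_s = 120×50/2 = 3000 rpm; n = 3000×(1−0.0347) = 2896 rpm
ω = 2π×2896/60 = 303.3 rad/s
τ = P_out/ω = 207985/303.3 = 686 N·m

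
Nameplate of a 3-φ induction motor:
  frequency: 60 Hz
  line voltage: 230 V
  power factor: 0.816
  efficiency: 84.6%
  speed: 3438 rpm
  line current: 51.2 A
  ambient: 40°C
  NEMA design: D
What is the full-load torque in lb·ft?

P_in = √3·V·I·cosφ = 1.732 × 230 × 51.2 × 0.816 = 16643 W
P_out = η·P_in = 0.846 × 16643 = 14080 W
n = 3438 rpm
ω = 2π×3438/60 = 360 rad/s
τ = P_out/ω = 14080/360 = 39.11 N·m
In lb·ft: 39.11/1.356 = 28.8 lb·ft

28.8 lb·ft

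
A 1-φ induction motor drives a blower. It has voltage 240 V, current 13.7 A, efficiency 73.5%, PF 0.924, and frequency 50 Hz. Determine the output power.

2.23 kW

P_in = V·I·cosφ = 240 × 13.7 × 0.924 = 3038 W
P_out = η·P_in = 0.735 × 3038 = 2233 W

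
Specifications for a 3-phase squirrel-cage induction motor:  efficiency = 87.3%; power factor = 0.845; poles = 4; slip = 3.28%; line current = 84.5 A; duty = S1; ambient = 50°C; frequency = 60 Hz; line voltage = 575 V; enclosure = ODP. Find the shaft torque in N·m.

341 N·m

P_in = √3·V·I·cosφ = 1.732 × 575 × 84.5 × 0.845 = 71110 W
P_out = η·P_in = 0.873 × 71110 = 62079 W
n_s = 120×60/4 = 1800 rpm; n = 1800×(1−0.0328) = 1741 rpm
ω = 2π×1741/60 = 182.3 rad/s
τ = P_out/ω = 62079/182.3 = 341 N·m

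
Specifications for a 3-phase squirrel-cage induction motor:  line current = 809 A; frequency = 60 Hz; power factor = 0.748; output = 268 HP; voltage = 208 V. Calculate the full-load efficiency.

91.7 %

P_out = 268 × 746 = 199928 W
P_in = √3·V_L·I_L·cosφ = 1.732 × 208 × 809 × 0.748 = 218002 W
η = P_out / P_in = 199928 / 218002 = 0.917 = 91.7%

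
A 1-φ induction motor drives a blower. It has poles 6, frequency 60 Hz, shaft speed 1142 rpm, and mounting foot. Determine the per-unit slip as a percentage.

n_s = 120f/p = 120×60/6 = 1200 rpm
s = (n_s − n)/n_s = (1200 − 1142)/1200 = 0.0483

4.83 %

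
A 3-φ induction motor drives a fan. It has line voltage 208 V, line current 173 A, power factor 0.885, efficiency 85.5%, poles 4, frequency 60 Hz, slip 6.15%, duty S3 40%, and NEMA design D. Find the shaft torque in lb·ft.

P_in = √3·V·I·cosφ = 1.732 × 208 × 173 × 0.885 = 55157 W
P_out = η·P_in = 0.855 × 55157 = 47159 W
n_s = 120×60/4 = 1800 rpm; n = 1800×(1−0.0615) = 1689 rpm
ω = 2π×1689/60 = 176.9 rad/s
τ = P_out/ω = 47159/176.9 = 266.6 N·m
In lb·ft: 266.6/1.356 = 197 lb·ft

197 lb·ft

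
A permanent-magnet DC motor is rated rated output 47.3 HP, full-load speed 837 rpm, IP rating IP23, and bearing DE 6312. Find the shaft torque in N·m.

P_out = 47.3 × 746 = 35286 W
ω = 2π × 837/60 = 87.65 rad/s
τ = P_out/ω = 35286/87.65 = 403 N·m

403 N·m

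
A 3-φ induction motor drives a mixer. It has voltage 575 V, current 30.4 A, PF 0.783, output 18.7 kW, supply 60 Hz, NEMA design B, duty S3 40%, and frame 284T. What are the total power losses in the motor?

5.01 kW

P_in = √3·V·I·cosφ = 1.732×575×30.4×0.783 = 23706 W
P_out = 18700 W
Losses = P_in − P_out = 23706 − 18700 = 5006 W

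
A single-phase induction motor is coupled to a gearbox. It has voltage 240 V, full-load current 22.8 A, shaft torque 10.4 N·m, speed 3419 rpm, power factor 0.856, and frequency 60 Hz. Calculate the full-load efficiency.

79.5 %

ω = 2π × 3419/60 = 358 rad/s; P_out = τω = 10.4 × 358 = 3723 W
P_in = V·I·cosφ = 240 × 22.8 × 0.856 = 4684 W
η = P_out / P_in = 3723 / 4684 = 0.795 = 79.5%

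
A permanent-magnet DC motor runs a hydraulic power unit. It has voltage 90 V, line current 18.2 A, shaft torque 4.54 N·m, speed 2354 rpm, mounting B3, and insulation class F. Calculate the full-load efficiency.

68.3 %

ω = 2π × 2354/60 = 246.5 rad/s; P_out = τω = 4.54 × 246.5 = 1119 W
P_in = V·I = 90 × 18.2 = 1638 W
η = P_out / P_in = 1119 / 1638 = 0.683 = 68.3%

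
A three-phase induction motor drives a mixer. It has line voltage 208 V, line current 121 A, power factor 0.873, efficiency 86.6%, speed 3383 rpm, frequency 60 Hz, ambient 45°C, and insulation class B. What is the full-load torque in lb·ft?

P_in = √3·V·I·cosφ = 1.732 × 208 × 121 × 0.873 = 38055 W
P_out = η·P_in = 0.866 × 38055 = 32956 W
n = 3383 rpm
ω = 2π×3383/60 = 354.3 rad/s
τ = P_out/ω = 32956/354.3 = 93.02 N·m
In lb·ft: 93.02/1.356 = 68.6 lb·ft

68.6 lb·ft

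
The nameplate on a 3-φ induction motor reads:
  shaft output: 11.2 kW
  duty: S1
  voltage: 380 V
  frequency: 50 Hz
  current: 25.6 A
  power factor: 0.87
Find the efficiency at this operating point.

76.4 %

P_out = 11.2 kW = 11200 W
P_in = √3·V_L·I_L·cosφ = 1.732 × 380 × 25.6 × 0.87 = 14659 W
η = P_out / P_in = 11200 / 14659 = 0.764 = 76.4%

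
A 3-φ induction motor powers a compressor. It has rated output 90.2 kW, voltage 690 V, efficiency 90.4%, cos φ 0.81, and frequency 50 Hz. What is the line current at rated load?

P_out = 90.2 kW = 90200 W
P_in = P_out / η = 90200 / 0.904 = 99779 W
I_L = P_in / (√3·V_L·cosφ) = 99779 / (1.732 × 690 × 0.81) = 103 A

103 A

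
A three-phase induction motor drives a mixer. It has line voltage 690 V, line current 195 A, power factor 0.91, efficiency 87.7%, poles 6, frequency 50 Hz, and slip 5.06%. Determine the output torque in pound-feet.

P_in = √3·V·I·cosφ = 1.732 × 690 × 195 × 0.91 = 212067 W
P_out = η·P_in = 0.877 × 212067 = 185983 W
n_s = 120×50/6 = 1000 rpm; n = 1000×(1−0.0506) = 949 rpm
ω = 2π×949/60 = 99.38 rad/s
τ = P_out/ω = 185983/99.38 = 1871 N·m
In lb·ft: 1871/1.356 = 1380 lb·ft

1380 lb·ft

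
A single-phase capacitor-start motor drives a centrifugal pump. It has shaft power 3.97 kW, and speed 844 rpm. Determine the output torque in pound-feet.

ω = 2π × 844/60 = 88.38 rad/s
τ = P/ω = 3970/88.38 = 44.92 N·m
In lb·ft: 44.92/1.356 = 33.1 lb·ft

33.1 lb·ft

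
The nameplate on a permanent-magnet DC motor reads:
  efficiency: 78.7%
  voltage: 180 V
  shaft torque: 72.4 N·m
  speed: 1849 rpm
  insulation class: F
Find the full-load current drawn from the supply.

ω = 2π×1849/60 = 193.6 rad/s; P_out = τω = 72.4 × 193.6 = 14017 W
P_in = P_out / η = 14017 / 0.787 = 17811 W
I = P_in / V = 17811 / 180 = 99 A

99 A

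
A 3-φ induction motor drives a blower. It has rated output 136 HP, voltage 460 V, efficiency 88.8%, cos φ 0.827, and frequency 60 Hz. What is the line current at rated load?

173 A

P_out = 136 × 746 = 101456 W
P_in = P_out / η = 101456 / 0.888 = 114252 W
I_L = P_in / (√3·V_L·cosφ) = 114252 / (1.732 × 460 × 0.827) = 173 A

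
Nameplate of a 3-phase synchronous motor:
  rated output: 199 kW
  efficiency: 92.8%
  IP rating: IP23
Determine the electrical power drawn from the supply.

P_out = 199000 W
P_in = P_out/η = 199000/0.928 = 214440 W = 214 kW

214 kW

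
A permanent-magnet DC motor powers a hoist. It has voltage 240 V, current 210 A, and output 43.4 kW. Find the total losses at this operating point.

P_in = V·I = 240×210 = 50400 W
P_out = 43400 W
Losses = P_in − P_out = 50400 − 43400 = 7000 W

7 kW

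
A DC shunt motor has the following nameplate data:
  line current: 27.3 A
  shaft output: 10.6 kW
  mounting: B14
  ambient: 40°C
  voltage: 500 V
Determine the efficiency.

77.7 %

P_out = 10.6 kW = 10600 W
P_in = V·I = 500 × 27.3 = 13650 W
η = P_out / P_in = 10600 / 13650 = 0.777 = 77.7%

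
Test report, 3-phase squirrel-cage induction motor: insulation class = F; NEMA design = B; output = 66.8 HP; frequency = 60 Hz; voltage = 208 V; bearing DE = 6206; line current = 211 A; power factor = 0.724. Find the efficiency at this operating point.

90.5 %

P_out = 66.8 × 746 = 49833 W
P_in = √3·V_L·I_L·cosφ = 1.732 × 208 × 211 × 0.724 = 55034 W
η = P_out / P_in = 49833 / 55034 = 0.905 = 90.5%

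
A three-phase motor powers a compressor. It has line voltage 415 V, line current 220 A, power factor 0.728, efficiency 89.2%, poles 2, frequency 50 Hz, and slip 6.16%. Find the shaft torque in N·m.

348 N·m

P_in = √3·V·I·cosφ = 1.732 × 415 × 220 × 0.728 = 115120 W
P_out = η·P_in = 0.892 × 115120 = 102687 W
n_s = 120×50/2 = 3000 rpm; n = 3000×(1−0.0616) = 2815 rpm
ω = 2π×2815/60 = 294.8 rad/s
τ = P_out/ω = 102687/294.8 = 348 N·m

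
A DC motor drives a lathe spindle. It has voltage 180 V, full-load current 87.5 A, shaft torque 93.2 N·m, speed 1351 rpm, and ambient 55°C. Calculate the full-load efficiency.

83.7 %

ω = 2π × 1351/60 = 141.5 rad/s; P_out = τω = 93.2 × 141.5 = 13188 W
P_in = V·I = 180 × 87.5 = 15750 W
η = P_out / P_in = 13188 / 15750 = 0.837 = 83.7%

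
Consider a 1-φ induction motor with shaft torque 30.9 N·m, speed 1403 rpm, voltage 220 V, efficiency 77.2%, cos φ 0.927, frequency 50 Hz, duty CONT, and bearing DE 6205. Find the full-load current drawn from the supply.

ω = 2π×1403/60 = 146.9 rad/s; P_out = τω = 30.9 × 146.9 = 4539 W
P_in = P_out / η = 4539 / 0.772 = 5880 W
I = P_in / (V·cosφ) = 5880 / (220 × 0.927) = 28.8 A

28.8 A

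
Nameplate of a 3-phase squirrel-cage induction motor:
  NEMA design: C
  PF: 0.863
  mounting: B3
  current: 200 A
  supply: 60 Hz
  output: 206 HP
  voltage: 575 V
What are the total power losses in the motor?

P_in = √3·V·I·cosφ = 1.732×575×200×0.863 = 171892 W
P_out = 206×746 = 153676 W
Losses = P_in − P_out = 171892 − 153676 = 18216 W

18.2 kW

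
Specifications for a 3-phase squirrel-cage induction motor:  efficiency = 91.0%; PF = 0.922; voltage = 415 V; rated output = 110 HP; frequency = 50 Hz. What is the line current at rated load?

136 A

P_out = 110 × 746 = 82060 W
P_in = P_out / η = 82060 / 0.910 = 90176 W
I_L = P_in / (√3·V_L·cosφ) = 90176 / (1.732 × 415 × 0.922) = 136 A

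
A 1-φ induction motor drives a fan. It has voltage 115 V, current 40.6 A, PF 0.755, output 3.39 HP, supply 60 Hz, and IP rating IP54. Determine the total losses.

P_in = V·I·cosφ = 115×40.6×0.755 = 3525 W
P_out = 3.39×746 = 2529 W
Losses = P_in − P_out = 3525 − 2529 = 996 W

996 W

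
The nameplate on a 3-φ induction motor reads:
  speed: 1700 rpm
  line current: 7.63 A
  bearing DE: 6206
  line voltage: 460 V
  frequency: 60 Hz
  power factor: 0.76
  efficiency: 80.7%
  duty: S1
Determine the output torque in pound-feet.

15.4 lb·ft

P_in = √3·V·I·cosφ = 1.732 × 460 × 7.63 × 0.76 = 4620 W
P_out = η·P_in = 0.807 × 4620 = 3728 W
n = 1700 rpm
ω = 2π×1700/60 = 178 rad/s
τ = P_out/ω = 3728/178 = 20.94 N·m
In lb·ft: 20.94/1.356 = 15.4 lb·ft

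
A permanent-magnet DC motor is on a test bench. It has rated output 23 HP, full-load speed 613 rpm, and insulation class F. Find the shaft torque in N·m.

267 N·m

P_out = 23 × 746 = 17158 W
ω = 2π × 613/60 = 64.19 rad/s
τ = P_out/ω = 17158/64.19 = 267 N·m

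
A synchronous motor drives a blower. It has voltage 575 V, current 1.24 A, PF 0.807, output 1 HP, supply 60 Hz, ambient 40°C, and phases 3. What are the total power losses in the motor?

251 W

P_in = √3·V·I·cosφ = 1.732×575×1.24×0.807 = 997 W
P_out = 1×746 = 746 W
Losses = P_in − P_out = 997 − 746 = 251 W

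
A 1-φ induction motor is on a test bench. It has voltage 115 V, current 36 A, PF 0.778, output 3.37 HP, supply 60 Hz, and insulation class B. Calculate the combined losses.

P_in = V·I·cosφ = 115×36×0.778 = 3221 W
P_out = 3.37×746 = 2514 W
Losses = P_in − P_out = 3221 − 2514 = 707 W

707 W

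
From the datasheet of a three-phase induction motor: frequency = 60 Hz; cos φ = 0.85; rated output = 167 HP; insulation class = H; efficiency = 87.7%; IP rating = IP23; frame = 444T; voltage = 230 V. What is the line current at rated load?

P_out = 167 × 746 = 124582 W
P_in = P_out / η = 124582 / 0.877 = 142055 W
I_L = P_in / (√3·V_L·cosφ) = 142055 / (1.732 × 230 × 0.85) = 420 A

420 A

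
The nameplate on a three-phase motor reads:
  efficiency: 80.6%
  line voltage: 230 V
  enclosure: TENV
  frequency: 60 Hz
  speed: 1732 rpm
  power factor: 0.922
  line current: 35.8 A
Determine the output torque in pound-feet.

43.1 lb·ft

P_in = √3·V·I·cosφ = 1.732 × 230 × 35.8 × 0.922 = 13149 W
P_out = η·P_in = 0.806 × 13149 = 10598 W
n = 1732 rpm
ω = 2π×1732/60 = 181.4 rad/s
τ = P_out/ω = 10598/181.4 = 58.42 N·m
In lb·ft: 58.42/1.356 = 43.1 lb·ft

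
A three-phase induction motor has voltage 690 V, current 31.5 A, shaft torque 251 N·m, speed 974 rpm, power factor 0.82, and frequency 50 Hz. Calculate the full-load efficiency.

82.9 %

ω = 2π × 974/60 = 102 rad/s; P_out = τω = 251 × 102 = 25602 W
P_in = √3·V_L·I_L·cosφ = 1.732 × 690 × 31.5 × 0.82 = 30869 W
η = P_out / P_in = 25602 / 30869 = 0.829 = 82.9%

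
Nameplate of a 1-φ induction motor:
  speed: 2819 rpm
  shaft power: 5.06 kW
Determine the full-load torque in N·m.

17.1 N·m

ω = 2π × 2819/60 = 295.2 rad/s
τ = P/ω = 5060/295.2 = 17.1 N·m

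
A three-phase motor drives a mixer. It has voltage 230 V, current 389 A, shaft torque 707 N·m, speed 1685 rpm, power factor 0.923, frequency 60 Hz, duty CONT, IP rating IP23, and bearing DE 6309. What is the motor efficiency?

87.2 %

ω = 2π × 1685/60 = 176.5 rad/s; P_out = τω = 707 × 176.5 = 124786 W
P_in = √3·V_L·I_L·cosφ = 1.732 × 230 × 389 × 0.923 = 143030 W
η = P_out / P_in = 124786 / 143030 = 0.872 = 87.2%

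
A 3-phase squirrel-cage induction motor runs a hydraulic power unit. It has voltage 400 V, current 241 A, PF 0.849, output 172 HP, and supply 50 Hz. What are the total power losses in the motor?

P_in = √3·V·I·cosφ = 1.732×400×241×0.849 = 141753 W
P_out = 172×746 = 128312 W
Losses = P_in − P_out = 141753 − 128312 = 13441 W

13400 W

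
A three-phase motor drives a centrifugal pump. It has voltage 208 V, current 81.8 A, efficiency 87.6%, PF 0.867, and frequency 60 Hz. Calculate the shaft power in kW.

22.4 kW

P_in = √3·V·I·cosφ = 1.732 × 208 × 81.8 × 0.867 = 25550 W
P_out = η·P_in = 0.876 × 25550 = 22382 W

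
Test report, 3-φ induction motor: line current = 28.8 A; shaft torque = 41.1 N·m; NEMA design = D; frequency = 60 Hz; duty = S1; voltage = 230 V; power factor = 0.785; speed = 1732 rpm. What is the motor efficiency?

ω = 2π × 1732/60 = 181.4 rad/s; P_out = τω = 41.1 × 181.4 = 7456 W
P_in = √3·V_L·I_L·cosφ = 1.732 × 230 × 28.8 × 0.785 = 9006 W
η = P_out / P_in = 7456 / 9006 = 0.828 = 82.8%

82.8 %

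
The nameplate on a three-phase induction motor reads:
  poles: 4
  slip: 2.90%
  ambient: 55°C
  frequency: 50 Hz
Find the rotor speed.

n_s = 120f/p = 120×50/4 = 1500 rpm
n = n_s(1 − s) = 1500 × (1 − 0.029) = 1456 rpm

1456 rpm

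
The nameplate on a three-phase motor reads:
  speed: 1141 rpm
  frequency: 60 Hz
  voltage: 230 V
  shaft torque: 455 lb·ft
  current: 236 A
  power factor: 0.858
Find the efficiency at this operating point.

τ = 455 lb·ft × 1.356 = 617 N·m
ω = 2π × 1141/60 = 119.5 rad/s; P_out = τω = 617 × 119.5 = 73732 W
P_in = √3·V_L·I_L·cosφ = 1.732 × 230 × 236 × 0.858 = 80663 W
η = P_out / P_in = 73732 / 80663 = 0.914 = 91.4%

91.4 %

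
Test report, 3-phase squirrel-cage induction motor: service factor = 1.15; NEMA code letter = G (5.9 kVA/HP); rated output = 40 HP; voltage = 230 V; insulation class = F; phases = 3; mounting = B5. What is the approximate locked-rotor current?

592 A

S_LR = 5.9 × 40 = 236 kVA
I_LR = S_LR/(√3·V_L) = 236000/(1.732×230) = 592 A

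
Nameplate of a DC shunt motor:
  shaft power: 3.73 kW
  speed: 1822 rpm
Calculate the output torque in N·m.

19.5 N·m

ω = 2π × 1822/60 = 190.8 rad/s
τ = P/ω = 3730/190.8 = 19.5 N·m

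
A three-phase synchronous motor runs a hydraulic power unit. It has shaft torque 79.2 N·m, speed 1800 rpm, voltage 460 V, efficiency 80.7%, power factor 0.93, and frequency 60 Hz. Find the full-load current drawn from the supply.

ω = 2π×1800/60 = 188.5 rad/s; P_out = τω = 79.2 × 188.5 = 14929 W
P_in = P_out / η = 14929 / 0.807 = 18499 W
I_L = P_in / (√3·V_L·cosφ) = 18499 / (1.732 × 460 × 0.93) = 25 A

25 A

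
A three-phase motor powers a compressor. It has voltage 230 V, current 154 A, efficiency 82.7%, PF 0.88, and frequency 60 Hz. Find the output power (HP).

59.8 HP

P_in = √3·V·I·cosφ = 1.732 × 230 × 154 × 0.88 = 53986 W
P_out = η·P_in = 0.827 × 53986 = 44646 W
= 44646/746 = 59.8 HP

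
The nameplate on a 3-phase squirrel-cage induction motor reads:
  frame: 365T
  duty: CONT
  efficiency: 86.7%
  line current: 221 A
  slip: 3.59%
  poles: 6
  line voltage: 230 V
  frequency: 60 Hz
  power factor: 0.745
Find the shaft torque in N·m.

469 N·m

P_in = √3·V·I·cosφ = 1.732 × 230 × 221 × 0.745 = 65588 W
P_out = η·P_in = 0.867 × 65588 = 56865 W
n_s = 120×60/6 = 1200 rpm; n = 1200×(1−0.0359) = 1157 rpm
ω = 2π×1157/60 = 121.2 rad/s
τ = P_out/ω = 56865/121.2 = 469 N·m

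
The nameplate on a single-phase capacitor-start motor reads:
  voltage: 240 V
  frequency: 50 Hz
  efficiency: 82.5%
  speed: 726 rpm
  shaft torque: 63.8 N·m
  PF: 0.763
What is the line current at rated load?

32.1 A

ω = 2π×726/60 = 76.03 rad/s; P_out = τω = 63.8 × 76.03 = 4851 W
P_in = P_out / η = 4851 / 0.825 = 5880 W
I = P_in / (V·cosφ) = 5880 / (240 × 0.763) = 32.1 A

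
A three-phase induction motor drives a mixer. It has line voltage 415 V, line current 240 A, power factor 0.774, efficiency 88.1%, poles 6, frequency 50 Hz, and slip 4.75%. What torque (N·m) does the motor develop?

1180 N·m

P_in = √3·V·I·cosφ = 1.732 × 415 × 240 × 0.774 = 133521 W
P_out = η·P_in = 0.881 × 133521 = 117632 W
n_s = 120×50/6 = 1000 rpm; n = 1000×(1−0.0475) = 953 rpm
ω = 2π×953/60 = 99.8 rad/s
τ = P_out/ω = 117632/99.8 = 1180 N·m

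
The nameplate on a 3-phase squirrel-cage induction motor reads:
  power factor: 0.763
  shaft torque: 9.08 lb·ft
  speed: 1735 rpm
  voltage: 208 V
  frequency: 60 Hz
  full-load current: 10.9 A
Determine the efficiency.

74.7 %

τ = 9.08 lb·ft × 1.356 = 12.31 N·m
ω = 2π × 1735/60 = 181.7 rad/s; P_out = τω = 12.31 × 181.7 = 2237 W
P_in = √3·V_L·I_L·cosφ = 1.732 × 208 × 10.9 × 0.763 = 2996 W
η = P_out / P_in = 2237 / 2996 = 0.747 = 74.7%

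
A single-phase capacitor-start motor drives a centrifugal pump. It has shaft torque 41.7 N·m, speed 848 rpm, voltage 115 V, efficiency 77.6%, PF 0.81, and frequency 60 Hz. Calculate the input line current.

ω = 2π×848/60 = 88.8 rad/s; P_out = τω = 41.7 × 88.8 = 3703 W
P_in = P_out / η = 3703 / 0.776 = 4772 W
I = P_in / (V·cosφ) = 4772 / (115 × 0.81) = 51.2 A

51.2 A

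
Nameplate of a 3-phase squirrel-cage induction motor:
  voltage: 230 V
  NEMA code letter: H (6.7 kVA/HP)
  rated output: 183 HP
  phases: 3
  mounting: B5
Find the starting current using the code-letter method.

S_LR = 6.7 × 183 = 1226.1 kVA
I_LR = S_LR/(√3·V_L) = 1226100/(1.732×230) = 3080 A

3080 A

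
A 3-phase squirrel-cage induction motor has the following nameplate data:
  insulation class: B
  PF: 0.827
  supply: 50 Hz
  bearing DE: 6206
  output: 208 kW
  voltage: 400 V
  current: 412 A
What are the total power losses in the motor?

P_in = √3·V·I·cosφ = 1.732×400×412×0.827 = 236054 W
P_out = 208000 W
Losses = P_in − P_out = 236054 − 208000 = 28054 W

28.1 kW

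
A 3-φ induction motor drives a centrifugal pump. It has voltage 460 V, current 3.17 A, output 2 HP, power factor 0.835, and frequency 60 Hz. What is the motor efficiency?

70.7 %

P_out = 2 × 746 = 1492 W
P_in = √3·V_L·I_L·cosφ = 1.732 × 460 × 3.17 × 0.835 = 2109 W
η = P_out / P_in = 1492 / 2109 = 0.707 = 70.7%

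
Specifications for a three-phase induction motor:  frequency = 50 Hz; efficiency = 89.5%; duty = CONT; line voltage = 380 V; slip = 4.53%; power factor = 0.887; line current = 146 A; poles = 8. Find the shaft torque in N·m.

P_in = √3·V·I·cosφ = 1.732 × 380 × 146 × 0.887 = 85233 W
P_out = η·P_in = 0.895 × 85233 = 76284 W
n_s = 120×50/8 = 750 rpm; n = 750×(1−0.0453) = 716 rpm
ω = 2π×716/60 = 74.98 rad/s
τ = P_out/ω = 76284/74.98 = 1020 N·m

1020 N·m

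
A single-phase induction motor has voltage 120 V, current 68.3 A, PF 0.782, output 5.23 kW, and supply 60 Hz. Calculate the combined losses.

1.18 kW

P_in = V·I·cosφ = 120×68.3×0.782 = 6409 W
P_out = 5230 W
Losses = P_in − P_out = 6409 − 5230 = 1179 W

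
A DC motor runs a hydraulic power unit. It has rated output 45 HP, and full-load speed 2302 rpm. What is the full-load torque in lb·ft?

P_out = 45 × 746 = 33570 W
ω = 2π × 2302/60 = 241.1 rad/s
τ = P_out/ω = 33570/241.1 = 139.2 N·m
In lb·ft: 139.2/1.356 = 103 lb·ft

103 lb·ft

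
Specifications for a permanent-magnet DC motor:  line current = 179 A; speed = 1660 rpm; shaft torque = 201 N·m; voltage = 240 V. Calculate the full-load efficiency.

ω = 2π × 1660/60 = 173.8 rad/s; P_out = τω = 201 × 173.8 = 34934 W
P_in = V·I = 240 × 179 = 42960 W
η = P_out / P_in = 34934 / 42960 = 0.813 = 81.3%

81.3 %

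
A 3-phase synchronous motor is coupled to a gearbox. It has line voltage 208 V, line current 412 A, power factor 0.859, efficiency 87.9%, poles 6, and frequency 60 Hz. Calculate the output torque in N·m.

892 N·m

P_in = √3·V·I·cosφ = 1.732 × 208 × 412 × 0.859 = 127497 W
P_out = η·P_in = 0.879 × 127497 = 112070 W
n = n_s = 120×60/6 = 1200 rpm (synchronous)
ω = 2π×1200/60 = 125.7 rad/s
τ = P_out/ω = 112070/125.7 = 892 N·m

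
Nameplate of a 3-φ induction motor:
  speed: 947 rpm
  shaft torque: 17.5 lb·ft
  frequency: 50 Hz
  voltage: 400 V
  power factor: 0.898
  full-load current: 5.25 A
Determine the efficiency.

τ = 17.5 lb·ft × 1.356 = 23.73 N·m
ω = 2π × 947/60 = 99.17 rad/s; P_out = τω = 23.73 × 99.17 = 2353 W
P_in = √3·V_L·I_L·cosφ = 1.732 × 400 × 5.25 × 0.898 = 3266 W
η = P_out / P_in = 2353 / 3266 = 0.720 = 72.0%

72.0 %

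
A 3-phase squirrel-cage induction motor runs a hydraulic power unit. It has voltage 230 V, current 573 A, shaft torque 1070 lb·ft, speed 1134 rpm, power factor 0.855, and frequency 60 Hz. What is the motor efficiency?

τ = 1070 lb·ft × 1.356 = 1451 N·m
ω = 2π × 1134/60 = 118.8 rad/s; P_out = τω = 1451 × 118.8 = 172379 W
P_in = √3·V_L·I_L·cosφ = 1.732 × 230 × 573 × 0.855 = 195163 W
η = P_out / P_in = 172379 / 195163 = 0.883 = 88.3%

88.3 %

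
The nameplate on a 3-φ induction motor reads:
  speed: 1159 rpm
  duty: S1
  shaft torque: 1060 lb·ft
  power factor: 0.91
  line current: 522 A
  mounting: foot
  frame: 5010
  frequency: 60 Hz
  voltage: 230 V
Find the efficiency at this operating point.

92.2 %

τ = 1060 lb·ft × 1.356 = 1437 N·m
ω = 2π × 1159/60 = 121.4 rad/s; P_out = τω = 1437 × 121.4 = 174452 W
P_in = √3·V_L·I_L·cosφ = 1.732 × 230 × 522 × 0.91 = 189229 W
η = P_out / P_in = 174452 / 189229 = 0.922 = 92.2%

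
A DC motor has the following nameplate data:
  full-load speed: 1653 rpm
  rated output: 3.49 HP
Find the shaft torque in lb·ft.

11.1 lb·ft

P_out = 3.49 × 746 = 2604 W
ω = 2π × 1653/60 = 173.1 rad/s
τ = P_out/ω = 2604/173.1 = 15.04 N·m
In lb·ft: 15.04/1.356 = 11.1 lb·ft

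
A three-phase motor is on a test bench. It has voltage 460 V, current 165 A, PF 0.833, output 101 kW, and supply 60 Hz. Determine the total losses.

8.51 kW

P_in = √3·V·I·cosφ = 1.732×460×165×0.833 = 109505 W
P_out = 101000 W
Losses = P_in − P_out = 109505 − 101000 = 8505 W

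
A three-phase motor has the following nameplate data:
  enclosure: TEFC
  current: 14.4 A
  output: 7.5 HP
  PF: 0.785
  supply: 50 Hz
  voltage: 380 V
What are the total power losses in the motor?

P_in = √3·V·I·cosφ = 1.732×380×14.4×0.785 = 7440 W
P_out = 7.5×746 = 5595 W
Losses = P_in − P_out = 7440 − 5595 = 1845 W

1.85 kW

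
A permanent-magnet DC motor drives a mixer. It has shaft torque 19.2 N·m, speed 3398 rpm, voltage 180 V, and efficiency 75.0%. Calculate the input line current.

ω = 2π×3398/60 = 355.8 rad/s; P_out = τω = 19.2 × 355.8 = 6831 W
P_in = P_out / η = 6831 / 0.750 = 9108 W
I = P_in / V = 9108 / 180 = 50.6 A

50.6 A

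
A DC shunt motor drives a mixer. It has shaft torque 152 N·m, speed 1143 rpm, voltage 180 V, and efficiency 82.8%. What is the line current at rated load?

122 A

ω = 2π×1143/60 = 119.7 rad/s; P_out = τω = 152 × 119.7 = 18194 W
P_in = P_out / η = 18194 / 0.828 = 21973 W
I = P_in / V = 21973 / 180 = 122 A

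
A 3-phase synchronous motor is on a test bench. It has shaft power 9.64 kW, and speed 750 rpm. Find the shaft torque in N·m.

ω = 2π × 750/60 = 78.54 rad/s
τ = P/ω = 9640/78.54 = 123 N·m

123 N·m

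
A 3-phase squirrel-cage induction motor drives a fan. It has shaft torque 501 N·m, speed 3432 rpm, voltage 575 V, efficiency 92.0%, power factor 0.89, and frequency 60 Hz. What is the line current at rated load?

ω = 2π×3432/60 = 359.4 rad/s; P_out = τω = 501 × 359.4 = 180059 W
P_in = P_out / η = 180059 / 0.920 = 195716 W
I_L = P_in / (√3·V_L·cosφ) = 195716 / (1.732 × 575 × 0.89) = 221 A

221 A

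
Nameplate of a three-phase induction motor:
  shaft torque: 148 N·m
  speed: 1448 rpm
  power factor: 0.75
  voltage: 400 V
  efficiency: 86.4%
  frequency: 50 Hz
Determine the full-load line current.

50 A

ω = 2π×1448/60 = 151.6 rad/s; P_out = τω = 148 × 151.6 = 22437 W
P_in = P_out / η = 22437 / 0.864 = 25969 W
I_L = P_in / (√3·V_L·cosφ) = 25969 / (1.732 × 400 × 0.75) = 50 A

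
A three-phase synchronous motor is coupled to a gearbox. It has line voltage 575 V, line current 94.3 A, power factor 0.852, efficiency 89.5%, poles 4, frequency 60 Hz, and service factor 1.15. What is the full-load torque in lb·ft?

280 lb·ft

P_in = √3·V·I·cosφ = 1.732 × 575 × 94.3 × 0.852 = 80014 W
P_out = η·P_in = 0.895 × 80014 = 71613 W
n = n_s = 120×60/4 = 1800 rpm (synchronous)
ω = 2π×1800/60 = 188.5 rad/s
τ = P_out/ω = 71613/188.5 = 379.9 N·m
In lb·ft: 379.9/1.356 = 280 lb·ft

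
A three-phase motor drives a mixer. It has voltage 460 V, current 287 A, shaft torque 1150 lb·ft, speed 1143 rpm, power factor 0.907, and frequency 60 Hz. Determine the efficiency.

τ = 1150 lb·ft × 1.356 = 1559 N·m
ω = 2π × 1143/60 = 119.7 rad/s; P_out = τω = 1559 × 119.7 = 186612 W
P_in = √3·V_L·I_L·cosφ = 1.732 × 460 × 287 × 0.907 = 207393 W
η = P_out / P_in = 186612 / 207393 = 0.900 = 90.0%

90.0 %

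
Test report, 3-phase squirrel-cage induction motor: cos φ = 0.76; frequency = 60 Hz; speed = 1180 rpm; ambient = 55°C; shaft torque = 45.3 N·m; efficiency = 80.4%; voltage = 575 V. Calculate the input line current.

ω = 2π×1180/60 = 123.6 rad/s; P_out = τω = 45.3 × 123.6 = 5599 W
P_in = P_out / η = 5599 / 0.804 = 6964 W
I_L = P_in / (√3·V_L·cosφ) = 6964 / (1.732 × 575 × 0.76) = 9.2 A

9.2 A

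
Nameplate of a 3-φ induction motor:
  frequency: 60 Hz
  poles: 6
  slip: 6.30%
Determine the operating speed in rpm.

n_s = 120f/p = 120×60/6 = 1200 rpm
n = n_s(1 − s) = 1200 × (1 − 0.063) = 1124 rpm

1124 rpm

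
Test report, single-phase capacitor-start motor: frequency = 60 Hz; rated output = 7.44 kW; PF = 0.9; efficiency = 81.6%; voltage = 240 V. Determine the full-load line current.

42.2 A

P_out = 7.44 kW = 7440 W
P_in = P_out / η = 7440 / 0.816 = 9118 W
I = P_in / (V·cosφ) = 9118 / (240 × 0.9) = 42.2 A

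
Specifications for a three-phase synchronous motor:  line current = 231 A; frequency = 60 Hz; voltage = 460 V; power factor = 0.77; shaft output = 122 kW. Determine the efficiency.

P_out = 122 kW = 122000 W
P_in = √3·V_L·I_L·cosφ = 1.732 × 460 × 231 × 0.77 = 141713 W
η = P_out / P_in = 122000 / 141713 = 0.861 = 86.1%

86.1 %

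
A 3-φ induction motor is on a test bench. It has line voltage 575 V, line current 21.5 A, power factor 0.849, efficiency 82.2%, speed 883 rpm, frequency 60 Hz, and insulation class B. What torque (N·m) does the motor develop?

P_in = √3·V·I·cosφ = 1.732 × 575 × 21.5 × 0.849 = 18179 W
P_out = η·P_in = 0.822 × 18179 = 14943 W
n = 883 rpm
ω = 2π×883/60 = 92.47 rad/s
τ = P_out/ω = 14943/92.47 = 162 N·m

162 N·m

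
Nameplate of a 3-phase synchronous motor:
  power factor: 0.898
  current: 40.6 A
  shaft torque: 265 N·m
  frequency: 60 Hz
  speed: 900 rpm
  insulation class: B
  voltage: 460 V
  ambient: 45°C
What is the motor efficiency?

86.0 %

ω = 2π × 900/60 = 94.25 rad/s; P_out = τω = 265 × 94.25 = 24976 W
P_in = √3·V_L·I_L·cosφ = 1.732 × 460 × 40.6 × 0.898 = 29047 W
η = P_out / P_in = 24976 / 29047 = 0.860 = 86.0%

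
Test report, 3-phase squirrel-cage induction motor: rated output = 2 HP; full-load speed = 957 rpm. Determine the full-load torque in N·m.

P_out = 2 × 746 = 1492 W
ω = 2π × 957/60 = 100.2 rad/s
τ = P_out/ω = 1492/100.2 = 14.9 N·m

14.9 N·m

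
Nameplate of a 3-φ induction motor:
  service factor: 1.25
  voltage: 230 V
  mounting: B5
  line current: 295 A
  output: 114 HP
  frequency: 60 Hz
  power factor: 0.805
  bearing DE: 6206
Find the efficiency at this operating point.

89.9 %

P_out = 114 × 746 = 85044 W
P_in = √3·V_L·I_L·cosφ = 1.732 × 230 × 295 × 0.805 = 94601 W
η = P_out / P_in = 85044 / 94601 = 0.899 = 89.9%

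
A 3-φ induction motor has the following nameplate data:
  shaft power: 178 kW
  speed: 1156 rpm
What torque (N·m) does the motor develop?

1470 N·m

ω = 2π × 1156/60 = 121.1 rad/s
τ = P/ω = 178000/121.1 = 1470 N·m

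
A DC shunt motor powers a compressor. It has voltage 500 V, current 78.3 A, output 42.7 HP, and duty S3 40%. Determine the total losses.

P_in = V·I = 500×78.3 = 39150 W
P_out = 42.7×746 = 31854 W
Losses = P_in − P_out = 39150 − 31854 = 7296 W

7300 W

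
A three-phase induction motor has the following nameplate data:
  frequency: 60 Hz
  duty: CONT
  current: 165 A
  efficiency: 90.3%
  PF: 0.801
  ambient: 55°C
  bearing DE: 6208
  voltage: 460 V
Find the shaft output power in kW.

95.1 kW

P_in = √3·V·I·cosφ = 1.732 × 460 × 165 × 0.801 = 105298 W
P_out = η·P_in = 0.903 × 105298 = 95084 W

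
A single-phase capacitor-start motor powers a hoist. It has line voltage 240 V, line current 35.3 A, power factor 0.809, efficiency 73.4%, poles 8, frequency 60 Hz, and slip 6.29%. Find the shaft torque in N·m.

P_in = V·I·cosφ = 240 × 35.3 × 0.809 = 6854 W
P_out = η·P_in = 0.734 × 6854 = 5031 W
n_s = 120×60/8 = 900 rpm; n = 900×(1−0.0629) = 843 rpm
ω = 2π×843/60 = 88.28 rad/s
τ = P_out/ω = 5031/88.28 = 57 N·m

57 N·m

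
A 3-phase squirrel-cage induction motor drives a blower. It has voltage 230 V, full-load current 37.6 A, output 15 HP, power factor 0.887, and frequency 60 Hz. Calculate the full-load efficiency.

P_out = 15 × 746 = 11190 W
P_in = √3·V_L·I_L·cosφ = 1.732 × 230 × 37.6 × 0.887 = 13286 W
η = P_out / P_in = 11190 / 13286 = 0.842 = 84.2%

84.2 %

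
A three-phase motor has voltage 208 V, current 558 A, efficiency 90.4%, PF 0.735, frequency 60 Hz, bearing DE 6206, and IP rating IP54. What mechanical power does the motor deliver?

P_in = √3·V·I·cosφ = 1.732 × 208 × 558 × 0.735 = 147752 W
P_out = η·P_in = 0.904 × 147752 = 133568 W

134 kW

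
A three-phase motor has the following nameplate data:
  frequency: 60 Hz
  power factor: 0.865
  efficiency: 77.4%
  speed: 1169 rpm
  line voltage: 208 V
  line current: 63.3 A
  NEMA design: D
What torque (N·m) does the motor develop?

P_in = √3·V·I·cosφ = 1.732 × 208 × 63.3 × 0.865 = 19726 W
P_out = η·P_in = 0.774 × 19726 = 15268 W
n = 1169 rpm
ω = 2π×1169/60 = 122.4 rad/s
τ = P_out/ω = 15268/122.4 = 125 N·m

125 N·m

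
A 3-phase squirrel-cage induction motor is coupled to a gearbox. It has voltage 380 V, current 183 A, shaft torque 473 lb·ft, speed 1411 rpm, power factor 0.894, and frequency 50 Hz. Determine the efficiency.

88.0 %

τ = 473 lb·ft × 1.356 = 641.4 N·m
ω = 2π × 1411/60 = 147.8 rad/s; P_out = τω = 641.4 × 147.8 = 94799 W
P_in = √3·V_L·I_L·cosφ = 1.732 × 380 × 183 × 0.894 = 107676 W
η = P_out / P_in = 94799 / 107676 = 0.880 = 88.0%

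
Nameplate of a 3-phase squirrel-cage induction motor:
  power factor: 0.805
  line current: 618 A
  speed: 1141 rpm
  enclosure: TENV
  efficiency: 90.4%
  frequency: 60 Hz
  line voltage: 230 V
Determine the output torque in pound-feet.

1110 lb·ft

P_in = √3·V·I·cosφ = 1.732 × 230 × 618 × 0.805 = 198180 W
P_out = η·P_in = 0.904 × 198180 = 179155 W
n = 1141 rpm
ω = 2π×1141/60 = 119.5 rad/s
τ = P_out/ω = 179155/119.5 = 1499 N·m
In lb·ft: 1499/1.356 = 1110 lb·ft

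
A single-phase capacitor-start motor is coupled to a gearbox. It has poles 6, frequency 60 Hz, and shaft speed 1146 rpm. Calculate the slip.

4.50 %

n_s = 120f/p = 120×60/6 = 1200 rpm
s = (n_s − n)/n_s = (1200 − 1146)/1200 = 0.0450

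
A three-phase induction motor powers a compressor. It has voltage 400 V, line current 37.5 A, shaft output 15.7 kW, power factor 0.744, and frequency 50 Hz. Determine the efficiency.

P_out = 15.7 kW = 15700 W
P_in = √3·V_L·I_L·cosφ = 1.732 × 400 × 37.5 × 0.744 = 19329 W
η = P_out / P_in = 15700 / 19329 = 0.812 = 81.2%

81.2 %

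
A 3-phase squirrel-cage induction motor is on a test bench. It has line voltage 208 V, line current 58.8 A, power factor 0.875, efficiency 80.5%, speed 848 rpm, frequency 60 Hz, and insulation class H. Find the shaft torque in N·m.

P_in = √3·V·I·cosφ = 1.732 × 208 × 58.8 × 0.875 = 18535 W
P_out = η·P_in = 0.805 × 18535 = 14921 W
n = 848 rpm
ω = 2π×848/60 = 88.8 rad/s
τ = P_out/ω = 14921/88.8 = 168 N·m

168 N·m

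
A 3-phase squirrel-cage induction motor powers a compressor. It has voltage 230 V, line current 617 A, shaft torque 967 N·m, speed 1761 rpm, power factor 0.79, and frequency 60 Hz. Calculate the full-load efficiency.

ω = 2π × 1761/60 = 184.4 rad/s; P_out = τω = 967 × 184.4 = 178315 W
P_in = √3·V_L·I_L·cosφ = 1.732 × 230 × 617 × 0.79 = 194173 W
η = P_out / P_in = 178315 / 194173 = 0.918 = 91.8%

91.8 %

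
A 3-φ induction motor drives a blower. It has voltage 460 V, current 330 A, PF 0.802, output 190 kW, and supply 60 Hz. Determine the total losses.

20900 W

P_in = √3·V·I·cosφ = 1.732×460×330×0.802 = 210860 W
P_out = 190000 W
Losses = P_in − P_out = 210860 − 190000 = 20860 W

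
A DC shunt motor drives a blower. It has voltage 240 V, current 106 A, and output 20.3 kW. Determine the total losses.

P_in = V·I = 240×106 = 25440 W
P_out = 20300 W
Losses = P_in − P_out = 25440 − 20300 = 5140 W

5.14 kW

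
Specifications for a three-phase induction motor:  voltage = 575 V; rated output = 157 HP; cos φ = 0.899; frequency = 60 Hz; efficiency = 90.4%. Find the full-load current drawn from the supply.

P_out = 157 × 746 = 117122 W
P_in = P_out / η = 117122 / 0.904 = 129560 W
I_L = P_in / (√3·V_L·cosφ) = 129560 / (1.732 × 575 × 0.899) = 145 A

145 A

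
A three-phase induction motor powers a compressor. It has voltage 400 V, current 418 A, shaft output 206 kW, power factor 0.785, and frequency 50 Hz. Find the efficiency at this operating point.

P_out = 206 kW = 206000 W
P_in = √3·V_L·I_L·cosφ = 1.732 × 400 × 418 × 0.785 = 227328 W
η = P_out / P_in = 206000 / 227328 = 0.906 = 90.6%

90.6 %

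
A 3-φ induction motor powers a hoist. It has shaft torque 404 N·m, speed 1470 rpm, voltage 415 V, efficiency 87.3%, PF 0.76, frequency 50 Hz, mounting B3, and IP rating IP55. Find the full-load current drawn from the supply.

130 A

ω = 2π×1470/60 = 153.9 rad/s; P_out = τω = 404 × 153.9 = 62176 W
P_in = P_out / η = 62176 / 0.873 = 71221 W
I_L = P_in / (√3·V_L·cosφ) = 71221 / (1.732 × 415 × 0.76) = 130 A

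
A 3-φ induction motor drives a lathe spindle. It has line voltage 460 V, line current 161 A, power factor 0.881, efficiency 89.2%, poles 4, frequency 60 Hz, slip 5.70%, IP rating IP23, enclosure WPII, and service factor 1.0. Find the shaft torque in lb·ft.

P_in = √3·V·I·cosφ = 1.732 × 460 × 161 × 0.881 = 113008 W
P_out = η·P_in = 0.892 × 113008 = 100803 W
n_s = 120×60/4 = 1800 rpm; n = 1800×(1−0.057) = 1697 rpm
ω = 2π×1697/60 = 177.7 rad/s
τ = P_out/ω = 100803/177.7 = 567.3 N·m
In lb·ft: 567.3/1.356 = 418 lb·ft

418 lb·ft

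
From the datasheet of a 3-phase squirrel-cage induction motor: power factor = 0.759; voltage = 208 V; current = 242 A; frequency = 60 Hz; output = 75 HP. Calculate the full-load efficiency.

P_out = 75 × 746 = 55950 W
P_in = √3·V_L·I_L·cosφ = 1.732 × 208 × 242 × 0.759 = 66171 W
η = P_out / P_in = 55950 / 66171 = 0.846 = 84.6%

84.6 %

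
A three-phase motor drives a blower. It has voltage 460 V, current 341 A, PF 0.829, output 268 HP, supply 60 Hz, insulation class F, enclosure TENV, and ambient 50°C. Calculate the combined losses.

25300 W

P_in = √3·V·I·cosφ = 1.732×460×341×0.829 = 225224 W
P_out = 268×746 = 199928 W
Losses = P_in − P_out = 225224 − 199928 = 25296 W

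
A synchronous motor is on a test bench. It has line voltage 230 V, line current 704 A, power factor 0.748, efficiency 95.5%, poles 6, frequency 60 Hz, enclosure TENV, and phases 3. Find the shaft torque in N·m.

P_in = √3·V·I·cosφ = 1.732 × 230 × 704 × 0.748 = 209773 W
P_out = η·P_in = 0.955 × 209773 = 200333 W
n = n_s = 120×60/6 = 1200 rpm (synchronous)
ω = 2π×1200/60 = 125.7 rad/s
τ = P_out/ω = 200333/125.7 = 1590 N·m

1590 N·m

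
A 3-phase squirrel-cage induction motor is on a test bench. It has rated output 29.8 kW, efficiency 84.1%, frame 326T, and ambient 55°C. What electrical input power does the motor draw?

P_out = 29800 W
P_in = P_out/η = 29800/0.841 = 35434 W = 35.4 kW

35.4 kW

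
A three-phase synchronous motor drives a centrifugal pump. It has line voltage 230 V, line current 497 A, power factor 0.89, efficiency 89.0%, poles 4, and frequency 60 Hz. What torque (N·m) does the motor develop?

P_in = √3·V·I·cosφ = 1.732 × 230 × 497 × 0.89 = 176207 W
P_out = η·P_in = 0.89 × 176207 = 156824 W
n = n_s = 120×60/4 = 1800 rpm (synchronous)
ω = 2π×1800/60 = 188.5 rad/s
τ = P_out/ω = 156824/188.5 = 832 N·m

832 N·m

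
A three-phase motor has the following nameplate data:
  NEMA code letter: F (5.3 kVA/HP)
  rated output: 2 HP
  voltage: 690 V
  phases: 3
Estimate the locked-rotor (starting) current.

8.87 A

S_LR = 5.3 × 2 = 10.6 kVA
I_LR = S_LR/(√3·V_L) = 10600/(1.732×690) = 8.87 A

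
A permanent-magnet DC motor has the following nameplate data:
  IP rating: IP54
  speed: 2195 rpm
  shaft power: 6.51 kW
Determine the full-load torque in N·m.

28.3 N·m

ω = 2π × 2195/60 = 229.9 rad/s
τ = P/ω = 6510/229.9 = 28.3 N·m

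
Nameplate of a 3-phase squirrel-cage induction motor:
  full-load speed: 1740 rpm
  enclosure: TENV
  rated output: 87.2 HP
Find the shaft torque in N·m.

P_out = 87.2 × 746 = 65051 W
ω = 2π × 1740/60 = 182.2 rad/s
τ = P_out/ω = 65051/182.2 = 357 N·m

357 N·m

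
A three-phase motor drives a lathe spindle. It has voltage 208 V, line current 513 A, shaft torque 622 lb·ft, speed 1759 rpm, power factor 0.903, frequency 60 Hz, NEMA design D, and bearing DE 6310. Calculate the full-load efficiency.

τ = 622 lb·ft × 1.356 = 843.4 N·m
ω = 2π × 1759/60 = 184.2 rad/s; P_out = τω = 843.4 × 184.2 = 155354 W
P_in = √3·V_L·I_L·cosφ = 1.732 × 208 × 513 × 0.903 = 166885 W
η = P_out / P_in = 155354 / 166885 = 0.931 = 93.1%

93.1 %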